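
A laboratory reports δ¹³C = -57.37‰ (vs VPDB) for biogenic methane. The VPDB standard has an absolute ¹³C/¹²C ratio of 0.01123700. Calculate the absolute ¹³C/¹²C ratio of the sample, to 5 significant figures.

R_sample = R_standard × (δ¹³C/1000 + 1)
R_sample = 0.01123700 × (-57.37/1000 + 1) = 0.01123700 × 0.942630
R_sample = 0.0105923

0.010592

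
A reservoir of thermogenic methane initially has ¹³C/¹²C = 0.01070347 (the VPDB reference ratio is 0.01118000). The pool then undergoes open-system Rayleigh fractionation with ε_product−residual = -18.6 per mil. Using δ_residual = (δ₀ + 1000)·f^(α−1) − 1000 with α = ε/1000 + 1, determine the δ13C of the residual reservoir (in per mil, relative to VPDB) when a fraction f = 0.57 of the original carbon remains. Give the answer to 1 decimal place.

-32.6 per mil

δ₀ = (0.01070347/0.01118000 − 1)×1000 = (0.957377 − 1)×1000 = -42.623 per mil
α − 1 = ε/1000 = -0.0186
f^(α−1) = 0.57^(-0.0186) = 1.010510
δ_res = (-42.623 + 1000) × 1.010510 − 1000 = 967.439 − 1000 = -32.56 per mil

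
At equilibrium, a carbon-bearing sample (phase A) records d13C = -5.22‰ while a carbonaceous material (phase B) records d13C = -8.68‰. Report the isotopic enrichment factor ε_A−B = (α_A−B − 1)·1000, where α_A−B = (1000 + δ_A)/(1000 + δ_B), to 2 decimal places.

α_A−B = (1000 + -5.22) / (1000 + -8.68) = 994.78 / 991.32 = 1.003490
ε_A−B = (1.003490 − 1) × 1000 = 3.490‰
(The approximation ε ≈ δ_A − δ_B would give 3.46‰.)

3.49‰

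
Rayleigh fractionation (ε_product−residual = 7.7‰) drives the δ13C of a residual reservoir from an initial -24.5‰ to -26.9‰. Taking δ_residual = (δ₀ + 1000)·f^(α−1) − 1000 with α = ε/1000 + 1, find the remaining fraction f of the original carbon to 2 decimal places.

0.73

α − 1 = ε/1000 = 0.0077
(δ_res + 1000)/(δ₀ + 1000) = (-26.9 + 1000)/(-24.5 + 1000) = 973.1/975.5 = 0.997540
f = 0.997540^(1/0.0077) = exp(ln(0.997540)/0.0077) = exp(-0.00246/0.0077)
f = exp(-0.3199) = 0.7262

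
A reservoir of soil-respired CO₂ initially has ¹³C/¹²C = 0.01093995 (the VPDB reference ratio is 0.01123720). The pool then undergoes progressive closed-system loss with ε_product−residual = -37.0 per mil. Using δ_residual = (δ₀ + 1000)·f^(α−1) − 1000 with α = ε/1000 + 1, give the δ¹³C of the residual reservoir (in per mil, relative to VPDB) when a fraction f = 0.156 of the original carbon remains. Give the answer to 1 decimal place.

42.8 per mil

δ₀ = (0.01093995/0.01123720 − 1)×1000 = (0.973548 − 1)×1000 = -26.452 per mil
α − 1 = ε/1000 = -0.0370
f^(α−1) = 0.156^(-0.0370) = 1.071160
δ_res = (-26.452 + 1000) × 1.071160 − 1000 = 1042.825 − 1000 = 42.83 per mil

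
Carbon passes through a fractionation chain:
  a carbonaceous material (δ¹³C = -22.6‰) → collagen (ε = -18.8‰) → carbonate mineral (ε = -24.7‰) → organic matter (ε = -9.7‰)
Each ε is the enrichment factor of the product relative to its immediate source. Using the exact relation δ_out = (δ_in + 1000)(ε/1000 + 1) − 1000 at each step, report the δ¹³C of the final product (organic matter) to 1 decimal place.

-73.7‰

step 1: δ = (-22.60 + 1000)·(-18.8/1000 + 1) − 1000 = -40.98‰
step 2: δ = (-40.98 + 1000)·(-24.7/1000 + 1) − 1000 = -64.66‰
step 3: δ = (-64.66 + 1000)·(-9.7/1000 + 1) − 1000 = -73.74‰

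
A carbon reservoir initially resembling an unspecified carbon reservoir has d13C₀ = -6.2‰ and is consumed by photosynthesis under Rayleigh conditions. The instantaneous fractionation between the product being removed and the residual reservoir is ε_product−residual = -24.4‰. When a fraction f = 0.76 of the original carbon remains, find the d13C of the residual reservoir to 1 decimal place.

0.5‰

Rayleigh residual: δ_res = (δ₀ + 1000)·f^(α−1) − 1000
α = ε/1000 + 1 = 0.97560, so α − 1 = -0.02440
f^(α−1) = 0.76^(-0.02440) = 1.006719
δ_res = (-6.2 + 1000) × 1.006719 − 1000 = 1000.477 − 1000 = 0.48‰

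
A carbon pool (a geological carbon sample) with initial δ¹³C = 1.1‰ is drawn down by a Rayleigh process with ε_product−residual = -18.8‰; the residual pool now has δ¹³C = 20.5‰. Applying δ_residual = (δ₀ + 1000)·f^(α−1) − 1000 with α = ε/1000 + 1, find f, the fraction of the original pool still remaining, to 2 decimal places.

α − 1 = ε/1000 = -0.0188
(δ_res + 1000)/(δ₀ + 1000) = (20.5 + 1000)/(1.1 + 1000) = 1020.5/1001.1 = 1.019379
f = 1.019379^(1/-0.0188) = exp(ln(1.019379)/-0.0188) = exp(0.01919/-0.0188)
f = exp(-1.0209) = 0.3603

0.36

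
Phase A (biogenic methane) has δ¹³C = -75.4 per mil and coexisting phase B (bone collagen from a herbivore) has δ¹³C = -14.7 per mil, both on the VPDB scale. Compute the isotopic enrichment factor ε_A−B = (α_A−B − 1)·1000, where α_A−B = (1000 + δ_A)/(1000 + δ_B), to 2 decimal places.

-61.61 per mil

α_A−B = (1000 + -75.4) / (1000 + -14.7) = 924.6 / 985.3 = 0.938394
ε_A−B = (0.938394 − 1) × 1000 = -61.606 per mil
(The approximation ε ≈ δ_A − δ_B would give -60.7 per mil.)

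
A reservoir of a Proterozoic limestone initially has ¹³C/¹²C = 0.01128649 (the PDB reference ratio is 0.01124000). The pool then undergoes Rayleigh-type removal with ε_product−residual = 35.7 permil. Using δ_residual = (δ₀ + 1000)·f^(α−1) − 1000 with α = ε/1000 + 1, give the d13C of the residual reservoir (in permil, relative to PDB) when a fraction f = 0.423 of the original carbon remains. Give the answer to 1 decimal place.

δ₀ = (0.01128649/0.01124000 − 1)×1000 = (1.004136 − 1)×1000 = 4.136 permil
α − 1 = ε/1000 = 0.0357
f^(α−1) = 0.423^(0.0357) = 0.969751
δ_res = (4.136 + 1000) × 0.969751 − 1000 = 973.762 − 1000 = -26.24 permil

-26.2 permil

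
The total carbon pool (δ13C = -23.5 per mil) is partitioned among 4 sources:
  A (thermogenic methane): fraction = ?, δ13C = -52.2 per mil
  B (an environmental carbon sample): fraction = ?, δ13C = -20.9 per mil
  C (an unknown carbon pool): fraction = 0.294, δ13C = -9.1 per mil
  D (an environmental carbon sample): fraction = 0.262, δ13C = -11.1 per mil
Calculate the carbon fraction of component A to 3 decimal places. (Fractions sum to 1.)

Let f_A and f_B be the unknown fractions; fractions sum to 1 so f_A + f_B = 0.444.
Mass balance: Σ fᵢ·δᵢ = δ_bulk ⇒ f_A·(-52.2) + f_B·(-20.9) = -23.5 − (-5.584) = -17.916
Substitute f_B = 0.444 − f_A:
f_A·(-52.2 − -20.9) = -17.916 − 0.444×(-20.9) = -8.637
f_A = -8.637 / -31.3 = 0.2759

0.276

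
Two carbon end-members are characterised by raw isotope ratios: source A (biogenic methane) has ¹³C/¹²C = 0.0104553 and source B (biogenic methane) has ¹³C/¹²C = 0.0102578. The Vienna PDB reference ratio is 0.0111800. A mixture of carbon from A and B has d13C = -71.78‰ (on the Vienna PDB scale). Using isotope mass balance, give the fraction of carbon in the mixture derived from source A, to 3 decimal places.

δ_A = (0.0104553/0.0111800 − 1)×1000 = (0.935179 − 1)×1000 = -64.821‰
δ_B = (0.0102578/0.0111800 − 1)×1000 = (0.917513 − 1)×1000 = -82.487‰
f_A = (δ_mix − δ_B)/(δ_A − δ_B) = (-71.78 − (-82.487))/(-64.821 − (-82.487))
f_A = 10.707 / 17.665 = 0.6061

0.606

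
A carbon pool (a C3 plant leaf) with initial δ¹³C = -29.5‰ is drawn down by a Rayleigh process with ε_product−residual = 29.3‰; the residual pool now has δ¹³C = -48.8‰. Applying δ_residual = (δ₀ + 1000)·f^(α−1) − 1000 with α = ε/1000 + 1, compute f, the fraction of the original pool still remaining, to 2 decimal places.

0.50

α − 1 = ε/1000 = 0.0293
(δ_res + 1000)/(δ₀ + 1000) = (-48.8 + 1000)/(-29.5 + 1000) = 951.2/970.5 = 0.980113
f = 0.980113^(1/0.0293) = exp(ln(0.980113)/0.0293) = exp(-0.02009/0.0293)
f = exp(-0.6856) = 0.5038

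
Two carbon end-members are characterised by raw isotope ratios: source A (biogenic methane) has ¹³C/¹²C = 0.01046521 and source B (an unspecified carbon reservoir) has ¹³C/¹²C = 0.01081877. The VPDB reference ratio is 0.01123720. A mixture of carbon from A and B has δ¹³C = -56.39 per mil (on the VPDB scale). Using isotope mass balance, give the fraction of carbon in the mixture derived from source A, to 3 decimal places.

0.609

δ_A = (0.01046521/0.01123720 − 1)×1000 = (0.931301 − 1)×1000 = -68.699 per mil
δ_B = (0.01081877/0.01123720 − 1)×1000 = (0.962764 − 1)×1000 = -37.236 per mil
f_A = (δ_mix − δ_B)/(δ_A − δ_B) = (-56.39 − (-37.236))/(-68.699 − (-37.236))
f_A = -19.154 / -31.463 = 0.6088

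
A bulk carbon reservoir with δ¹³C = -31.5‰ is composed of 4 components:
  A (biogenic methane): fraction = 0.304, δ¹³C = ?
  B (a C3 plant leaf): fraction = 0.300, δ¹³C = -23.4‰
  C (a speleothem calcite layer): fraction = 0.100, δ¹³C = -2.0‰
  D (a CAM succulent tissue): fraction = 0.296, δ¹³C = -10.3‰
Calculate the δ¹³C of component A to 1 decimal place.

Isotope mass balance: δ_bulk = Σ fᵢ·δᵢ.
-31.5 = 0.304×δ_A + 0.300×(-23.4) + 0.100×(-2.0) + 0.296×(-10.3)
0.304·δ_A = -31.5 − (-10.269) = -21.231
δ_A = -21.231 / 0.304 = -69.84‰

-69.8‰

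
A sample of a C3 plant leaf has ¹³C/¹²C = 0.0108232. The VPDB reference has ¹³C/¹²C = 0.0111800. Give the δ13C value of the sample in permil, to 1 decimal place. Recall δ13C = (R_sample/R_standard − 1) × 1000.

-31.9 permil

δ13C = (R_sample / R_standard − 1) × 1000
R_sample / R_standard = 0.0108232 / 0.0111800 = 0.968086
δ13C = (0.968086 − 1) × 1000 = -31.91 permil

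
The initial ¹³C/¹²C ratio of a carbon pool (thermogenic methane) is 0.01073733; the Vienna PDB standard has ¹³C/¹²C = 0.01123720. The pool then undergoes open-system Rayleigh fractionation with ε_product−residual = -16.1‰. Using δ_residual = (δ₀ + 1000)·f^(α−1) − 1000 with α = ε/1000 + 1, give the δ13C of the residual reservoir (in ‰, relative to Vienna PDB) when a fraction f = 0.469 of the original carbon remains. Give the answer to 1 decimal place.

-32.8‰

δ₀ = (0.01073733/0.01123720 − 1)×1000 = (0.955516 − 1)×1000 = -44.484‰
α − 1 = ε/1000 = -0.0161
f^(α−1) = 0.469^(-0.0161) = 1.012265
δ_res = (-44.484 + 1000) × 1.012265 − 1000 = 967.236 − 1000 = -32.76‰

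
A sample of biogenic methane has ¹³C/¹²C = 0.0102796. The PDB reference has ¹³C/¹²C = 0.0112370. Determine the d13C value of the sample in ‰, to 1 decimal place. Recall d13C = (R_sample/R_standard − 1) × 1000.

-85.2‰

d13C = (R_sample / R_standard − 1) × 1000
R_sample / R_standard = 0.0102796 / 0.0112370 = 0.914799
d13C = (0.914799 − 1) × 1000 = -85.20‰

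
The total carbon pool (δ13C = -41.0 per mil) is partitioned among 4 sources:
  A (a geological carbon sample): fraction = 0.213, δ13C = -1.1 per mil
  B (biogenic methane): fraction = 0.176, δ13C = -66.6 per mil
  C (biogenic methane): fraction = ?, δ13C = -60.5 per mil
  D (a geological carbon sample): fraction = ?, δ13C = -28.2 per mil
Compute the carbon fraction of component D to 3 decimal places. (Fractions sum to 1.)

Let f_D and f_C be the unknown fractions; fractions sum to 1 so f_D + f_C = 0.611.
Mass balance: Σ fᵢ·δᵢ = δ_bulk ⇒ f_D·(-28.2) + f_C·(-60.5) = -41.0 − (-11.956) = -29.044
Substitute f_C = 0.611 − f_D:
f_D·(-28.2 − -60.5) = -29.044 − 0.611×(-60.5) = 7.921
f_D = 7.921 / 32.3 = 0.2452

0.245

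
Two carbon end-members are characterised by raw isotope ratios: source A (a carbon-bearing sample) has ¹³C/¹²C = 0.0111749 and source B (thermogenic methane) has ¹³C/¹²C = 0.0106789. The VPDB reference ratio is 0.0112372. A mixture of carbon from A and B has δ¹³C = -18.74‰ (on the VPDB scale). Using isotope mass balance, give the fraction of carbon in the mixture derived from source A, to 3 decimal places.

0.701

δ_A = (0.0111749/0.0112372 − 1)×1000 = (0.994456 − 1)×1000 = -5.544‰
δ_B = (0.0106789/0.0112372 − 1)×1000 = (0.950317 − 1)×1000 = -49.683‰
f_A = (δ_mix − δ_B)/(δ_A − δ_B) = (-18.74 − (-49.683))/(-5.544 − (-49.683))
f_A = 30.943 / 44.139 = 0.7010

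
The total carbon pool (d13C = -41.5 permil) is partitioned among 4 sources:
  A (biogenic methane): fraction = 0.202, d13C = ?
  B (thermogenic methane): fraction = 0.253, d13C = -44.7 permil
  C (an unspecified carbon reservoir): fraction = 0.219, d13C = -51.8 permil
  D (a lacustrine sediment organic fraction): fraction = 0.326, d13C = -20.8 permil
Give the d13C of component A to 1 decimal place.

-59.7 permil

Isotope mass balance: δ_bulk = Σ fᵢ·δᵢ.
-41.5 = 0.202×δ_A + 0.253×(-44.7) + 0.219×(-51.8) + 0.326×(-20.8)
0.202·δ_A = -41.5 − (-29.434) = -12.066
δ_A = -12.066 / 0.202 = -59.73 permil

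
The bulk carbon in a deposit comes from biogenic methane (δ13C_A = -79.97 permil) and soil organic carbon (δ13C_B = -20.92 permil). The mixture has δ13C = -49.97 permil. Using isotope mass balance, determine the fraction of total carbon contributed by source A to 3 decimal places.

δ_mix = f_A·δ_A + (1 − f_A)·δ_B  ⇒  f_A = (δ_mix − δ_B)/(δ_A − δ_B)
f_A = (-49.97 − (-20.92)) / (-79.97 − (-20.92))
f_A = -29.05 / -59.05 = 0.4920

0.492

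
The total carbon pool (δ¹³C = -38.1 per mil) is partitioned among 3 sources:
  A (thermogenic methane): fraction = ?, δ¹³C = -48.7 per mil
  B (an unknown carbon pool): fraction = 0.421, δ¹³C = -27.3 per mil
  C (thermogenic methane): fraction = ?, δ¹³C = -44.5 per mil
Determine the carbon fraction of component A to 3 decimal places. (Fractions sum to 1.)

Let f_A and f_C be the unknown fractions; fractions sum to 1 so f_A + f_C = 0.579.
Mass balance: Σ fᵢ·δᵢ = δ_bulk ⇒ f_A·(-48.7) + f_C·(-44.5) = -38.1 − (-11.493) = -26.607
Substitute f_C = 0.579 − f_A:
f_A·(-48.7 − -44.5) = -26.607 − 0.579×(-44.5) = -0.841
f_A = -0.841 / -4.2 = 0.2003

0.200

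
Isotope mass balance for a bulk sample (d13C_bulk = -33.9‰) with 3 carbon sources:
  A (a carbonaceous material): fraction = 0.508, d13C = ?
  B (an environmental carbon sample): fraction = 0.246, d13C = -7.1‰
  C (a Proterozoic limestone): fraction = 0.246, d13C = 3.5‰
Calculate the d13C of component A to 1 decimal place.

Isotope mass balance: δ_bulk = Σ fᵢ·δᵢ.
-33.9 = 0.508×δ_A + 0.246×(-7.1) + 0.246×(3.5)
0.508·δ_A = -33.9 − (-0.886) = -33.014
δ_A = -33.014 / 0.508 = -64.99‰

-65.0‰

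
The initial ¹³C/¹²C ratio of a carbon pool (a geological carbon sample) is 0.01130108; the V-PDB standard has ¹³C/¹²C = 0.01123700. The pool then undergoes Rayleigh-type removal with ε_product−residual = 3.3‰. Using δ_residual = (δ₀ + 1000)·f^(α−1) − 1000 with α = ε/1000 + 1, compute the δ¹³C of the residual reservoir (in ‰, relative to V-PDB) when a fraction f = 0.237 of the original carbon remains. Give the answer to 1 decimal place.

0.9‰

δ₀ = (0.01130108/0.01123700 − 1)×1000 = (1.005703 − 1)×1000 = 5.703‰
α − 1 = ε/1000 = 0.0033
f^(α−1) = 0.237^(0.0033) = 0.995260
δ_res = (5.703 + 1000) × 0.995260 − 1000 = 1000.936 − 1000 = 0.94‰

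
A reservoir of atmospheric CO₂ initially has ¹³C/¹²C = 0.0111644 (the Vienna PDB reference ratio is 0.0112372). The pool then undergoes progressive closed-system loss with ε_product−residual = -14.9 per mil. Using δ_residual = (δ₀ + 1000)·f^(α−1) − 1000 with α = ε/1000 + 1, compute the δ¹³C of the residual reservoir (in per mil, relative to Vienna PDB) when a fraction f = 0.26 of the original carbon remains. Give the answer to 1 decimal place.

δ₀ = (0.0111644/0.0112372 − 1)×1000 = (0.993522 − 1)×1000 = -6.478 per mil
α − 1 = ε/1000 = -0.0149
f^(α−1) = 0.26^(-0.0149) = 1.020274
δ_res = (-6.478 + 1000) × 1.020274 − 1000 = 1013.664 − 1000 = 13.66 per mil

13.7 per mil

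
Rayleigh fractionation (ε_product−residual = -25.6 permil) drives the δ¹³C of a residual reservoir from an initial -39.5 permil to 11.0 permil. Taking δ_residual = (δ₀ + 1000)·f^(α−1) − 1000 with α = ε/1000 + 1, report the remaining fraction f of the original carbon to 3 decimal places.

α − 1 = ε/1000 = -0.0256
(δ_res + 1000)/(δ₀ + 1000) = (11.0 + 1000)/(-39.5 + 1000) = 1011.0/960.5 = 1.052577
f = 1.052577^(1/-0.0256) = exp(ln(1.052577)/-0.0256) = exp(0.05124/-0.0256)
f = exp(-2.0016) = 0.1351

0.135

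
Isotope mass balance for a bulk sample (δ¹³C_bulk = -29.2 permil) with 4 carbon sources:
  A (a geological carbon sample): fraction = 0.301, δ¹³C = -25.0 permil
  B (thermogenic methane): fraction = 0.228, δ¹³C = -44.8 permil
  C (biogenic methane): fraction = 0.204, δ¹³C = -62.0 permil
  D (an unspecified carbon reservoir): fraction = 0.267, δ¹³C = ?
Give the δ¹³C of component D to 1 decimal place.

Isotope mass balance: δ_bulk = Σ fᵢ·δᵢ.
-29.2 = 0.301×(-25.0) + 0.228×(-44.8) + 0.204×(-62.0) + 0.267×δ_D
0.267·δ_D = -29.2 − (-30.387) = 1.187
δ_D = 1.187 / 0.267 = 4.45 permil

4.4 permil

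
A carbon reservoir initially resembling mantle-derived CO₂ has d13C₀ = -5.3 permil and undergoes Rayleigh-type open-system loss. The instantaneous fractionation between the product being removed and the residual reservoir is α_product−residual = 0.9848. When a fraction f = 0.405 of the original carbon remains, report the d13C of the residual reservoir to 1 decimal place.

8.5 permil

Rayleigh residual: δ_res = (δ₀ + 1000)·f^(α−1) − 1000
α − 1 = -0.01520
f^(α−1) = 0.405^(-0.01520) = 1.013834
δ_res = (-5.3 + 1000) × 1.013834 − 1000 = 1008.460 − 1000 = 8.46 permil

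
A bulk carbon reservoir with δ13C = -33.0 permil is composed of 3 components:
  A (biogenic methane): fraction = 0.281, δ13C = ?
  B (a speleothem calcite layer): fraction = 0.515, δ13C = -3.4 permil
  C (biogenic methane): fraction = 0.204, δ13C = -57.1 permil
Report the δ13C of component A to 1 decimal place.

Isotope mass balance: δ_bulk = Σ fᵢ·δᵢ.
-33.0 = 0.281×δ_A + 0.515×(-3.4) + 0.204×(-57.1)
0.281·δ_A = -33.0 − (-13.399) = -19.601
δ_A = -19.601 / 0.281 = -69.75 permil

-69.8 permil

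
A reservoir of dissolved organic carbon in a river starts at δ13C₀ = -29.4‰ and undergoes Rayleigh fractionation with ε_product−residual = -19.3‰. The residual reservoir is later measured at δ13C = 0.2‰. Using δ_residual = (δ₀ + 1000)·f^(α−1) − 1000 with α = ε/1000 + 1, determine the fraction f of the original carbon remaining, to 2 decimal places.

α − 1 = ε/1000 = -0.0193
(δ_res + 1000)/(δ₀ + 1000) = (0.2 + 1000)/(-29.4 + 1000) = 1000.2/970.6 = 1.030497
f = 1.030497^(1/-0.0193) = exp(ln(1.030497)/-0.0193) = exp(0.03004/-0.0193)
f = exp(-1.5565) = 0.2109

0.21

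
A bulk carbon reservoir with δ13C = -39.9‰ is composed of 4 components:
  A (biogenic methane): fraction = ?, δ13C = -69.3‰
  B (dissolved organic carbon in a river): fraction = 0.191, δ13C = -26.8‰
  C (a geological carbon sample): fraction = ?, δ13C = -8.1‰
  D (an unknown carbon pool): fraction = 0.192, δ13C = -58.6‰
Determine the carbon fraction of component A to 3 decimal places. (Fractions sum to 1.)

Let f_A and f_C be the unknown fractions; fractions sum to 1 so f_A + f_C = 0.617.
Mass balance: Σ fᵢ·δᵢ = δ_bulk ⇒ f_A·(-69.3) + f_C·(-8.1) = -39.9 − (-16.370) = -23.530
Substitute f_C = 0.617 − f_A:
f_A·(-69.3 − -8.1) = -23.530 − 0.617×(-8.1) = -18.532
f_A = -18.532 / -61.2 = 0.3028

0.303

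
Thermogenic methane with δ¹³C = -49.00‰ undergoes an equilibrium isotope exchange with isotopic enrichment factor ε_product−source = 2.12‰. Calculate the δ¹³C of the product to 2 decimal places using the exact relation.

-46.98‰

Exactly, δ_product = (δ_source + 1000)·(ε/1000 + 1) − 1000.
δ_product = (-49.00 + 1000) × (2.12/1000 + 1) − 1000
δ_product = -46.984‰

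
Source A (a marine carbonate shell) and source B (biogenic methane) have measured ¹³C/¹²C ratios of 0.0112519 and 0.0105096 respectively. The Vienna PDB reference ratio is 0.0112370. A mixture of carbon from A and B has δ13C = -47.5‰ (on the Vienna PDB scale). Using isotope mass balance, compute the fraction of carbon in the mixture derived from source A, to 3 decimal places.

δ_A = (0.0112519/0.0112370 − 1)×1000 = (1.001326 − 1)×1000 = 1.326‰
δ_B = (0.0105096/0.0112370 − 1)×1000 = (0.935267 − 1)×1000 = -64.733‰
f_A = (δ_mix − δ_B)/(δ_A − δ_B) = (-47.5 − (-64.733))/(1.326 − (-64.733))
f_A = 17.233 / 66.059 = 0.2609

0.261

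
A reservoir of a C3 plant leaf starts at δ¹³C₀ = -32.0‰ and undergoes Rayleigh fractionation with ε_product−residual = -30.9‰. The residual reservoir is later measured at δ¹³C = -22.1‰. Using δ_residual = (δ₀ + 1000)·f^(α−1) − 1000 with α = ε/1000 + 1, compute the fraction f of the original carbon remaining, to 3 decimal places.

α − 1 = ε/1000 = -0.0309
(δ_res + 1000)/(δ₀ + 1000) = (-22.1 + 1000)/(-32.0 + 1000) = 977.9/968.0 = 1.010227
f = 1.010227^(1/-0.0309) = exp(ln(1.010227)/-0.0309) = exp(0.01018/-0.0309)
f = exp(-0.3293) = 0.7194

0.719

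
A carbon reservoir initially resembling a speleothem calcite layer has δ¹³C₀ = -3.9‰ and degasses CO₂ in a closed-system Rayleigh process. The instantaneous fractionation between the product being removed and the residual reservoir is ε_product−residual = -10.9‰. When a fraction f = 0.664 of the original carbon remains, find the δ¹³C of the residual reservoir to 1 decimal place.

0.6‰

Rayleigh residual: δ_res = (δ₀ + 1000)·f^(α−1) − 1000
α = ε/1000 + 1 = 0.98910, so α − 1 = -0.01090
f^(α−1) = 0.664^(-0.01090) = 1.004473
δ_res = (-3.9 + 1000) × 1.004473 − 1000 = 1000.556 − 1000 = 0.56‰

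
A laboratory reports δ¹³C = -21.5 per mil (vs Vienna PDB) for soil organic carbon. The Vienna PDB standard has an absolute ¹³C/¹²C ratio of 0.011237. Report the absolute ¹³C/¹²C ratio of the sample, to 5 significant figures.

R_sample = R_standard × (δ¹³C/1000 + 1)
R_sample = 0.011237 × (-21.5/1000 + 1) = 0.011237 × 0.978500
R_sample = 0.0109954

0.010995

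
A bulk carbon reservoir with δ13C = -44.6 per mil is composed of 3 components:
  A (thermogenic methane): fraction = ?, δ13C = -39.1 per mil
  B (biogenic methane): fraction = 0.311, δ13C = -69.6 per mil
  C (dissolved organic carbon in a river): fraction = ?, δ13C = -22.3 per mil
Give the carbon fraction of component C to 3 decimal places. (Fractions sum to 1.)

0.237

Let f_C and f_A be the unknown fractions; fractions sum to 1 so f_C + f_A = 0.689.
Mass balance: Σ fᵢ·δᵢ = δ_bulk ⇒ f_C·(-22.3) + f_A·(-39.1) = -44.6 − (-21.646) = -22.954
Substitute f_A = 0.689 − f_C:
f_C·(-22.3 − -39.1) = -22.954 − 0.689×(-39.1) = 3.985
f_C = 3.985 / 16.8 = 0.2372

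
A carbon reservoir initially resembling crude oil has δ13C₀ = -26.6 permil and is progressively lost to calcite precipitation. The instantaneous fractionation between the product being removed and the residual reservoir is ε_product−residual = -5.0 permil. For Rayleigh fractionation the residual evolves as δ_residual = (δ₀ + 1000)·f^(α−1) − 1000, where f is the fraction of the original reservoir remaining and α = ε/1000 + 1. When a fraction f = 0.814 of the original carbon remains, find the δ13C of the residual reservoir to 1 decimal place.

Rayleigh residual: δ_res = (δ₀ + 1000)·f^(α−1) − 1000
α = ε/1000 + 1 = 0.99500, so α − 1 = -0.00500
f^(α−1) = 0.814^(-0.00500) = 1.001030
δ_res = (-26.6 + 1000) × 1.001030 − 1000 = 974.402 − 1000 = -25.60 permil

-25.6 permil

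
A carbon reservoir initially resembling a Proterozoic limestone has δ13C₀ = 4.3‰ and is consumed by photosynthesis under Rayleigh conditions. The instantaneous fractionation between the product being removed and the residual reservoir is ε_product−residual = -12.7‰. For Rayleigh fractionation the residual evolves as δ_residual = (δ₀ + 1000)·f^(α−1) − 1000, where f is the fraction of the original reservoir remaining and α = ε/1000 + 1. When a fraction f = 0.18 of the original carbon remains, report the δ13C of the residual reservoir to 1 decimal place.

26.4‰

Rayleigh residual: δ_res = (δ₀ + 1000)·f^(α−1) − 1000
α = ε/1000 + 1 = 0.98730, so α − 1 = -0.01270
f^(α−1) = 0.18^(-0.01270) = 1.022017
δ_res = (4.3 + 1000) × 1.022017 − 1000 = 1026.411 − 1000 = 26.41‰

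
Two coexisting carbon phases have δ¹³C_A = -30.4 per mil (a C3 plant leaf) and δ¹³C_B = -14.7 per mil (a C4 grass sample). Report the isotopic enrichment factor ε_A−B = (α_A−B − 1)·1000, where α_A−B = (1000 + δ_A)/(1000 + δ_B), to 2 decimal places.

α_A−B = (1000 + -30.4) / (1000 + -14.7) = 969.6 / 985.3 = 0.984066
ε_A−B = (0.984066 − 1) × 1000 = -15.934 per mil
(The approximation ε ≈ δ_A − δ_B would give -15.7 per mil.)

-15.93 per mil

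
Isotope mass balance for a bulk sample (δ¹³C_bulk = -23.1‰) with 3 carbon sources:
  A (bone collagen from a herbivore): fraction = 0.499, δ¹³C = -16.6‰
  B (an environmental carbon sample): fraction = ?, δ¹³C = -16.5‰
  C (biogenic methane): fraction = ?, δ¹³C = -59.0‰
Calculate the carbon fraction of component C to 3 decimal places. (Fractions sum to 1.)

0.154

Let f_C and f_B be the unknown fractions; fractions sum to 1 so f_C + f_B = 0.501.
Mass balance: Σ fᵢ·δᵢ = δ_bulk ⇒ f_C·(-59.0) + f_B·(-16.5) = -23.1 − (-8.283) = -14.817
Substitute f_B = 0.501 − f_C:
f_C·(-59.0 − -16.5) = -14.817 − 0.501×(-16.5) = -6.550
f_C = -6.550 / -42.5 = 0.1541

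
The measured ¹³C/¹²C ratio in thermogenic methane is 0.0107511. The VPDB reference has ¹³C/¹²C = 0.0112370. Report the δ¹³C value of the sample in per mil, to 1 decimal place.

-43.2 per mil

δ¹³C = (R_sample / R_standard − 1) × 1000
R_sample / R_standard = 0.0107511 / 0.0112370 = 0.956759
δ¹³C = (0.956759 − 1) × 1000 = -43.24 per mil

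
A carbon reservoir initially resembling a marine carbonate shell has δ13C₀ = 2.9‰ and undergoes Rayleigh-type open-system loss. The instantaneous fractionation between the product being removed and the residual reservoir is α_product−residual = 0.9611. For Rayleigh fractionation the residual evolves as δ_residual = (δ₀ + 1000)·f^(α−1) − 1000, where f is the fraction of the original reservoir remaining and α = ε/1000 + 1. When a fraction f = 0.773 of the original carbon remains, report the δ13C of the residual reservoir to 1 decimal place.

Rayleigh residual: δ_res = (δ₀ + 1000)·f^(α−1) − 1000
α − 1 = -0.03890
f^(α−1) = 0.773^(-0.03890) = 1.010066
δ_res = (2.9 + 1000) × 1.010066 − 1000 = 1012.995 − 1000 = 13.00‰

13.0‰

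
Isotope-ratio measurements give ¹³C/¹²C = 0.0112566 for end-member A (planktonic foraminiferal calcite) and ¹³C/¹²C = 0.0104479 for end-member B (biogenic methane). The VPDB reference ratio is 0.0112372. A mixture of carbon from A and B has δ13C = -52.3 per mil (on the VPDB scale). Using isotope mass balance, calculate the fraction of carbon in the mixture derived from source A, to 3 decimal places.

δ_A = (0.0112566/0.0112372 − 1)×1000 = (1.001726 − 1)×1000 = 1.726 per mil
δ_B = (0.0104479/0.0112372 − 1)×1000 = (0.929760 − 1)×1000 = -70.240 per mil
f_A = (δ_mix − δ_B)/(δ_A − δ_B) = (-52.3 − (-70.240))/(1.726 − (-70.240))
f_A = 17.940 / 71.966 = 0.2493

0.249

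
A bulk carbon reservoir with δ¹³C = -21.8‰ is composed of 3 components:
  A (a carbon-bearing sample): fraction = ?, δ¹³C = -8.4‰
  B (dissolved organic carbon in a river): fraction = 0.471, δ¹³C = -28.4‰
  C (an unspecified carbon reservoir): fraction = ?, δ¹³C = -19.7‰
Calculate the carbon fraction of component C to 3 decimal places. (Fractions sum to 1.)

0.352

Let f_C and f_A be the unknown fractions; fractions sum to 1 so f_C + f_A = 0.529.
Mass balance: Σ fᵢ·δᵢ = δ_bulk ⇒ f_C·(-19.7) + f_A·(-8.4) = -21.8 − (-13.376) = -8.424
Substitute f_A = 0.529 − f_C:
f_C·(-19.7 − -8.4) = -8.424 − 0.529×(-8.4) = -3.980
f_C = -3.980 / -11.3 = 0.3522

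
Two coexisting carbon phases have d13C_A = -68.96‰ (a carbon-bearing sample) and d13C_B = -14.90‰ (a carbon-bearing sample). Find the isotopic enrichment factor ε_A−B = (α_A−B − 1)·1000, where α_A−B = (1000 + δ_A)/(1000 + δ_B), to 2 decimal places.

-54.88‰

α_A−B = (1000 + -68.96) / (1000 + -14.90) = 931.04 / 985.10 = 0.945122
ε_A−B = (0.945122 − 1) × 1000 = -54.878‰
(The approximation ε ≈ δ_A − δ_B would give -54.06‰.)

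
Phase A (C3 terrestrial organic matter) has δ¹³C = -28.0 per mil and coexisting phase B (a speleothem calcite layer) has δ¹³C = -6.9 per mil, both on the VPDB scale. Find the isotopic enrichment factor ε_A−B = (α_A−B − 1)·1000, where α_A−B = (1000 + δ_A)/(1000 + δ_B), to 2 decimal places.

-21.25 per mil

α_A−B = (1000 + -28.0) / (1000 + -6.9) = 972.0 / 993.1 = 0.978753
ε_A−B = (0.978753 − 1) × 1000 = -21.247 per mil
(The approximation ε ≈ δ_A − δ_B would give -21.1 per mil.)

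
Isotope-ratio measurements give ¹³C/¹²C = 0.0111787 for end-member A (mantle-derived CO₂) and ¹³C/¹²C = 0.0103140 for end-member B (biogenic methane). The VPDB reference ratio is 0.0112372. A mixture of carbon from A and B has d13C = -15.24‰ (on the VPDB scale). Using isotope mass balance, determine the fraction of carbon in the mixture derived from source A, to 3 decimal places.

δ_A = (0.0111787/0.0112372 − 1)×1000 = (0.994794 − 1)×1000 = -5.206‰
δ_B = (0.0103140/0.0112372 − 1)×1000 = (0.917844 − 1)×1000 = -82.156‰
f_A = (δ_mix − δ_B)/(δ_A − δ_B) = (-15.24 − (-82.156))/(-5.206 − (-82.156))
f_A = 66.916 / 76.950 = 0.8696

0.870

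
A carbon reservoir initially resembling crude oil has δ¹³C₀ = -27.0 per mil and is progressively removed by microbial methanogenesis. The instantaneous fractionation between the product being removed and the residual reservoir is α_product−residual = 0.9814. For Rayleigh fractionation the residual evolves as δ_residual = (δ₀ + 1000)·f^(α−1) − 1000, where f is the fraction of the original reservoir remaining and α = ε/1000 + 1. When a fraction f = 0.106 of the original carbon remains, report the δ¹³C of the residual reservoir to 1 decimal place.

14.5 per mil

Rayleigh residual: δ_res = (δ₀ + 1000)·f^(α−1) − 1000
α − 1 = -0.01860
f^(α−1) = 0.106^(-0.01860) = 1.042628
δ_res = (-27.0 + 1000) × 1.042628 − 1000 = 1014.477 − 1000 = 14.48 per mil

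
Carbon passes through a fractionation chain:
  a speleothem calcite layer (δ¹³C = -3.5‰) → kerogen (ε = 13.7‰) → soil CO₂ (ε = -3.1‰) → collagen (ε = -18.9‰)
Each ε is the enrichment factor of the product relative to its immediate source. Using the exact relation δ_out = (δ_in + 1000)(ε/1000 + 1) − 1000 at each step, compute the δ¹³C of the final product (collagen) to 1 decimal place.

step 1: δ = (-3.50 + 1000)·(13.7/1000 + 1) − 1000 = 10.15‰
step 2: δ = (10.15 + 1000)·(-3.1/1000 + 1) − 1000 = 7.02‰
step 3: δ = (7.02 + 1000)·(-18.9/1000 + 1) − 1000 = -12.01‰

-12.0‰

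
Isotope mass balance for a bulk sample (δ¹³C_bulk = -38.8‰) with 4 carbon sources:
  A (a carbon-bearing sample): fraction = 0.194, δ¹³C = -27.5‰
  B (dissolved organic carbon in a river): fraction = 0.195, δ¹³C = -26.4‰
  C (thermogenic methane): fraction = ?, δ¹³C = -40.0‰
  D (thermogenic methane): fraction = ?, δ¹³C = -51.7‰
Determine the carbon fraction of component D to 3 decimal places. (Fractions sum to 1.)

Let f_D and f_C be the unknown fractions; fractions sum to 1 so f_D + f_C = 0.611.
Mass balance: Σ fᵢ·δᵢ = δ_bulk ⇒ f_D·(-51.7) + f_C·(-40.0) = -38.8 − (-10.483) = -28.317
Substitute f_C = 0.611 − f_D:
f_D·(-51.7 − -40.0) = -28.317 − 0.611×(-40.0) = -3.877
f_D = -3.877 / -11.7 = 0.3314

0.331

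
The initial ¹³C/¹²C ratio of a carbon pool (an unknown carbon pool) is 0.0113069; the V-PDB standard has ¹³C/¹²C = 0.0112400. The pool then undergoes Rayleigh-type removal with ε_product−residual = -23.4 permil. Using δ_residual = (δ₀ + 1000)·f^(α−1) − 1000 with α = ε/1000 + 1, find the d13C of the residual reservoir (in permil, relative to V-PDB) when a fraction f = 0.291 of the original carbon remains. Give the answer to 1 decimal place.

δ₀ = (0.0113069/0.0112400 − 1)×1000 = (1.005952 − 1)×1000 = 5.952 permil
α − 1 = ε/1000 = -0.0234
f^(α−1) = 0.291^(-0.0234) = 1.029307
δ_res = (5.952 + 1000) × 1.029307 − 1000 = 1035.433 − 1000 = 35.43 permil

35.4 permil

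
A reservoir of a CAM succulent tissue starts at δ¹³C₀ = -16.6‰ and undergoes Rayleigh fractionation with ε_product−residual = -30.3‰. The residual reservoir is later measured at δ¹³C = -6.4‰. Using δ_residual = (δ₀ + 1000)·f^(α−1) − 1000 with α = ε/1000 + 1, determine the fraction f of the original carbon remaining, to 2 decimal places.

0.71

α − 1 = ε/1000 = -0.0303
(δ_res + 1000)/(δ₀ + 1000) = (-6.4 + 1000)/(-16.6 + 1000) = 993.6/983.4 = 1.010372
f = 1.010372^(1/-0.0303) = exp(ln(1.010372)/-0.0303) = exp(0.01032/-0.0303)
f = exp(-0.3406) = 0.7114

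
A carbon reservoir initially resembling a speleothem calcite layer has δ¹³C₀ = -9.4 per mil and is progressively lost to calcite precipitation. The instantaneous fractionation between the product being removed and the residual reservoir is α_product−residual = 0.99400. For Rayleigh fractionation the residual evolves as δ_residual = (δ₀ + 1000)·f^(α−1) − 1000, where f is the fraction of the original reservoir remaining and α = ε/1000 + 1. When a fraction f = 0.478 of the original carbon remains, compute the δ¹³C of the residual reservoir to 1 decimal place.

-5.0 per mil

Rayleigh residual: δ_res = (δ₀ + 1000)·f^(α−1) − 1000
α − 1 = -0.00600
f^(α−1) = 0.478^(-0.00600) = 1.004439
δ_res = (-9.4 + 1000) × 1.004439 − 1000 = 994.997 − 1000 = -5.00 per mil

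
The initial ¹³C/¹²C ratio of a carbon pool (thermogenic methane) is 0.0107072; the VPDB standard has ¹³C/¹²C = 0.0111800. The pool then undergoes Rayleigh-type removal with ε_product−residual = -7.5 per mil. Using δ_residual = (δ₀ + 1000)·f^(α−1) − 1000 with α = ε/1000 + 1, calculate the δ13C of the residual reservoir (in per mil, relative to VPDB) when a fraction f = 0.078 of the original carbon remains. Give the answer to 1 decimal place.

-23.8 per mil

δ₀ = (0.0107072/0.0111800 − 1)×1000 = (0.957710 − 1)×1000 = -42.290 per mil
α − 1 = ε/1000 = -0.0075
f^(α−1) = 0.078^(-0.0075) = 1.019317
δ_res = (-42.290 + 1000) × 1.019317 − 1000 = 976.210 − 1000 = -23.79 per mil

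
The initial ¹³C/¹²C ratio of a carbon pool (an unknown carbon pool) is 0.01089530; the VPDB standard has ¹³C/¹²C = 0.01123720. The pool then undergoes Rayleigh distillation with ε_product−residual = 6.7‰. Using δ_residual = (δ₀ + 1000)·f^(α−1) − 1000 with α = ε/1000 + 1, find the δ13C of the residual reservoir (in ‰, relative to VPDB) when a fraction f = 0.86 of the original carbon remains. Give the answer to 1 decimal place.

δ₀ = (0.01089530/0.01123720 − 1)×1000 = (0.969574 − 1)×1000 = -30.426‰
α − 1 = ε/1000 = 0.0067
f^(α−1) = 0.86^(0.0067) = 0.998990
δ_res = (-30.426 + 1000) × 0.998990 − 1000 = 968.595 − 1000 = -31.41‰

-31.4‰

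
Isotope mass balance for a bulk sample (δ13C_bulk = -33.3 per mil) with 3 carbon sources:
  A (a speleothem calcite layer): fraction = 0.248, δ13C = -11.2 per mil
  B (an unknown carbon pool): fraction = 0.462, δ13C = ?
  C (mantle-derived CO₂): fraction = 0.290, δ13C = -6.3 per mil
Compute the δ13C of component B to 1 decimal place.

Isotope mass balance: δ_bulk = Σ fᵢ·δᵢ.
-33.3 = 0.248×(-11.2) + 0.462×δ_B + 0.290×(-6.3)
0.462·δ_B = -33.3 − (-4.605) = -28.695
δ_B = -28.695 / 0.462 = -62.11 per mil

-62.1 per mil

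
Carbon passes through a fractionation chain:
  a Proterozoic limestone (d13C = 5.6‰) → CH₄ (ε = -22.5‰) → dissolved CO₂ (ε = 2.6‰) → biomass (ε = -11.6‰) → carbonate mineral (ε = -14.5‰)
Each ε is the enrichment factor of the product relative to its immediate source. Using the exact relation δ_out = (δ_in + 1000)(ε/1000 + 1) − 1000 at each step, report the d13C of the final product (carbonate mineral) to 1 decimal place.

step 1: δ = (5.60 + 1000)·(-22.5/1000 + 1) − 1000 = -17.03‰
step 2: δ = (-17.03 + 1000)·(2.6/1000 + 1) − 1000 = -14.47‰
step 3: δ = (-14.47 + 1000)·(-11.6/1000 + 1) − 1000 = -25.90‰
step 4: δ = (-25.90 + 1000)·(-14.5/1000 + 1) − 1000 = -40.03‰

-40.0‰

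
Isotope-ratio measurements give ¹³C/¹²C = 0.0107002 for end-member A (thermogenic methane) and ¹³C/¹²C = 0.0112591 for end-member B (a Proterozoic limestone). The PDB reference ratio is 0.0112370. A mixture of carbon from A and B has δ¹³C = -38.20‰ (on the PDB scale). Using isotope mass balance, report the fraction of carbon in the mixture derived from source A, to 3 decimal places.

δ_A = (0.0107002/0.0112370 − 1)×1000 = (0.952229 − 1)×1000 = -47.771‰
δ_B = (0.0112591/0.0112370 − 1)×1000 = (1.001967 − 1)×1000 = 1.967‰
f_A = (δ_mix − δ_B)/(δ_A − δ_B) = (-38.20 − (1.967))/(-47.771 − (1.967))
f_A = -40.167 / -49.737 = 0.8076

0.808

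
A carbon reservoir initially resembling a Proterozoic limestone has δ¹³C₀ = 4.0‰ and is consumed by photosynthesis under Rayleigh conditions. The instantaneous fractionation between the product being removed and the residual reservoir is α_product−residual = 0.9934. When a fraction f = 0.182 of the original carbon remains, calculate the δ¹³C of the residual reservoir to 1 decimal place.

15.4‰

Rayleigh residual: δ_res = (δ₀ + 1000)·f^(α−1) − 1000
α − 1 = -0.00660
f^(α−1) = 0.182^(-0.00660) = 1.011308
δ_res = (4.0 + 1000) × 1.011308 − 1000 = 1015.353 − 1000 = 15.35‰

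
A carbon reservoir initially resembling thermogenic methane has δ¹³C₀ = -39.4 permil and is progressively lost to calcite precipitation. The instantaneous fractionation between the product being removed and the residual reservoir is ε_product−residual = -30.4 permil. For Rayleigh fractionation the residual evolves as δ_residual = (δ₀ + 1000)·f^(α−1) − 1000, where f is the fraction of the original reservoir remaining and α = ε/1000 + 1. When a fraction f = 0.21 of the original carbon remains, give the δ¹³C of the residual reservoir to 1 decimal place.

7.3 permil

Rayleigh residual: δ_res = (δ₀ + 1000)·f^(α−1) − 1000
α = ε/1000 + 1 = 0.96960, so α − 1 = -0.03040
f^(α−1) = 0.21^(-0.03040) = 1.048587
δ_res = (-39.4 + 1000) × 1.048587 − 1000 = 1007.273 − 1000 = 7.27 permil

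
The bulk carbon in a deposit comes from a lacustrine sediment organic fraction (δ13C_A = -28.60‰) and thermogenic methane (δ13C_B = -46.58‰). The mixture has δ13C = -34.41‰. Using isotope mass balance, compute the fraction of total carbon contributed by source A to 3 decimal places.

δ_mix = f_A·δ_A + (1 − f_A)·δ_B  ⇒  f_A = (δ_mix − δ_B)/(δ_A − δ_B)
f_A = (-34.41 − (-46.58)) / (-28.60 − (-46.58))
f_A = 12.17 / 17.98 = 0.6769

0.677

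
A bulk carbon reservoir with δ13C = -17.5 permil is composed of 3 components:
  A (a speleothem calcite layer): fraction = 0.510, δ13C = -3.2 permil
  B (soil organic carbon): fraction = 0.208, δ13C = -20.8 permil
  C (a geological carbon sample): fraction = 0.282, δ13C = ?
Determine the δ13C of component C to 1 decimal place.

Isotope mass balance: δ_bulk = Σ fᵢ·δᵢ.
-17.5 = 0.510×(-3.2) + 0.208×(-20.8) + 0.282×δ_C
0.282·δ_C = -17.5 − (-5.958) = -11.542
δ_C = -11.542 / 0.282 = -40.93 permil

-40.9 permil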